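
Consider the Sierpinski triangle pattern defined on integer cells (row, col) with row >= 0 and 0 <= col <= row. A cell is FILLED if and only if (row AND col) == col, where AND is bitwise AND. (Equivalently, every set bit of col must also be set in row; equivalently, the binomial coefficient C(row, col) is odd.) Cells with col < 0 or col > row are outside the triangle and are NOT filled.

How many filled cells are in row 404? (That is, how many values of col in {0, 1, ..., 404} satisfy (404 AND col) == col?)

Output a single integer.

404 in binary = 110010100
popcount(404) = number of 1-bits in 110010100 = 4
A col c satisfies (404 AND c) == c iff every set bit of c is also set in 404; each of the 4 set bits of 404 can independently be on or off in c.
count = 2^4 = 16

Answer: 16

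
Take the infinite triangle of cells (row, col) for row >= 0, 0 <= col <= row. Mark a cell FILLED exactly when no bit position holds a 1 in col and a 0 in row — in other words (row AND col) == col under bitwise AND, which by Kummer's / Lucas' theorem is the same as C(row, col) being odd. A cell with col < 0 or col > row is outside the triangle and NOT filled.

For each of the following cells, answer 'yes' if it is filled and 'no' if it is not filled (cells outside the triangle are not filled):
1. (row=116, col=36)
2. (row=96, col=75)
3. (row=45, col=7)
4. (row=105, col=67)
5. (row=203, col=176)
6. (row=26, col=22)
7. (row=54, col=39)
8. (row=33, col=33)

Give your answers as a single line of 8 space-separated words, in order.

Answer: yes no no no no no no yes

Derivation:
(116,36): row=0b1110100, col=0b100100, row AND col = 0b100100 = 36; 36 == 36 -> filled
(96,75): row=0b1100000, col=0b1001011, row AND col = 0b1000000 = 64; 64 != 75 -> empty
(45,7): row=0b101101, col=0b111, row AND col = 0b101 = 5; 5 != 7 -> empty
(105,67): row=0b1101001, col=0b1000011, row AND col = 0b1000001 = 65; 65 != 67 -> empty
(203,176): row=0b11001011, col=0b10110000, row AND col = 0b10000000 = 128; 128 != 176 -> empty
(26,22): row=0b11010, col=0b10110, row AND col = 0b10010 = 18; 18 != 22 -> empty
(54,39): row=0b110110, col=0b100111, row AND col = 0b100110 = 38; 38 != 39 -> empty
(33,33): row=0b100001, col=0b100001, row AND col = 0b100001 = 33; 33 == 33 -> filled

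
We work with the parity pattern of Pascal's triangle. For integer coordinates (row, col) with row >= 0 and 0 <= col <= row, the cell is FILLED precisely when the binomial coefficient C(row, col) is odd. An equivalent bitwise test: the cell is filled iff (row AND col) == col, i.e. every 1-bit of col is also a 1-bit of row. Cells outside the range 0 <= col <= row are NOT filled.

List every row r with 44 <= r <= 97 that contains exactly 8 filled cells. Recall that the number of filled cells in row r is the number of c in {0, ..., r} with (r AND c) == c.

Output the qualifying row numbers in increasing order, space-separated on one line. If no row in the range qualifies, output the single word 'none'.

Row r has 2^popcount(r) filled cells, so we need popcount(r) = log2(8) = 3.
Scan r = 44..97 and keep those with exactly 3 one-bits:
r=44=101100 popcount=3 -> KEEP
r=45=101101 popcount=4 -> skip
r=46=101110 popcount=4 -> skip
r=47=101111 popcount=5 -> skip
r=48=110000 popcount=2 -> skip
r=49=110001 popcount=3 -> KEEP
r=50=110010 popcount=3 -> KEEP
r=51=110011 popcount=4 -> skip
r=52=110100 popcount=3 -> KEEP
r=53=110101 popcount=4 -> skip
r=54=110110 popcount=4 -> skip
r=55=110111 popcount=5 -> skip
r=56=111000 popcount=3 -> KEEP
r=57=111001 popcount=4 -> skip
r=58=111010 popcount=4 -> skip
r=59=111011 popcount=5 -> skip
r=60=111100 popcount=4 -> skip
r=61=111101 popcount=5 -> skip
r=62=111110 popcount=5 -> skip
r=63=111111 popcount=6 -> skip
r=64=1000000 popcount=1 -> skip
r=65=1000001 popcount=2 -> skip
r=66=1000010 popcount=2 -> skip
r=67=1000011 popcount=3 -> KEEP
r=68=1000100 popcount=2 -> skip
r=69=1000101 popcount=3 -> KEEP
r=70=1000110 popcount=3 -> KEEP
r=71=1000111 popcount=4 -> skip
r=72=1001000 popcount=2 -> skip
r=73=1001001 popcount=3 -> KEEP
r=74=1001010 popcount=3 -> KEEP
r=75=1001011 popcount=4 -> skip
r=76=1001100 popcount=3 -> KEEP
r=77=1001101 popcount=4 -> skip
r=78=1001110 popcount=4 -> skip
r=79=1001111 popcount=5 -> skip
r=80=1010000 popcount=2 -> skip
r=81=1010001 popcount=3 -> KEEP
r=82=1010010 popcount=3 -> KEEP
r=83=1010011 popcount=4 -> skip
r=84=1010100 popcount=3 -> KEEP
r=85=1010101 popcount=4 -> skip
r=86=1010110 popcount=4 -> skip
r=87=1010111 popcount=5 -> skip
r=88=1011000 popcount=3 -> KEEP
r=89=1011001 popcount=4 -> skip
r=90=1011010 popcount=4 -> skip
r=91=1011011 popcount=5 -> skip
r=92=1011100 popcount=4 -> skip
r=93=1011101 popcount=5 -> skip
r=94=1011110 popcount=5 -> skip
r=95=1011111 popcount=6 -> skip
r=96=1100000 popcount=2 -> skip
r=97=1100001 popcount=3 -> KEEP
Kept rows: 44 49 50 52 56 67 69 70 73 74 76 81 82 84 88 97

Answer: 44 49 50 52 56 67 69 70 73 74 76 81 82 84 88 97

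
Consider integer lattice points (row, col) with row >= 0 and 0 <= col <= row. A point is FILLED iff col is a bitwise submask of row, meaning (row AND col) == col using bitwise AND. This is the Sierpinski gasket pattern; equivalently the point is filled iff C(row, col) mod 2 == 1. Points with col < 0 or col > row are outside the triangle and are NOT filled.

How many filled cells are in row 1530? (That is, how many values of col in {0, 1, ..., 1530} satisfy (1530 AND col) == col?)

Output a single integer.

Answer: 256

Derivation:
1530 in binary = 10111111010
popcount(1530) = number of 1-bits in 10111111010 = 8
A col c satisfies (1530 AND c) == c iff every set bit of c is also set in 1530; each of the 8 set bits of 1530 can independently be on or off in c.
count = 2^8 = 256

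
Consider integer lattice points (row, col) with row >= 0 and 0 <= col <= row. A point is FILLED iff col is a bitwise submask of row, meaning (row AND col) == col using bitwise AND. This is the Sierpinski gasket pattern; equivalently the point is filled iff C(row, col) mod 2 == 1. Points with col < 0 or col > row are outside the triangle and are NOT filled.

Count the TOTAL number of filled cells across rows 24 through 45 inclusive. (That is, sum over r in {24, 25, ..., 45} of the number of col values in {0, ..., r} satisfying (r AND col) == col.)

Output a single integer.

Answer: 222

Derivation:
r24=11000 pc2: +4 =4
r25=11001 pc3: +8 =12
r26=11010 pc3: +8 =20
r27=11011 pc4: +16 =36
r28=11100 pc3: +8 =44
r29=11101 pc4: +16 =60
r30=11110 pc4: +16 =76
r31=11111 pc5: +32 =108
r32=100000 pc1: +2 =110
r33=100001 pc2: +4 =114
r34=100010 pc2: +4 =118
r35=100011 pc3: +8 =126
r36=100100 pc2: +4 =130
r37=100101 pc3: +8 =138
r38=100110 pc3: +8 =146
r39=100111 pc4: +16 =162
r40=101000 pc2: +4 =166
r41=101001 pc3: +8 =174
r42=101010 pc3: +8 =182
r43=101011 pc4: +16 =198
r44=101100 pc3: +8 =206
r45=101101 pc4: +16 =222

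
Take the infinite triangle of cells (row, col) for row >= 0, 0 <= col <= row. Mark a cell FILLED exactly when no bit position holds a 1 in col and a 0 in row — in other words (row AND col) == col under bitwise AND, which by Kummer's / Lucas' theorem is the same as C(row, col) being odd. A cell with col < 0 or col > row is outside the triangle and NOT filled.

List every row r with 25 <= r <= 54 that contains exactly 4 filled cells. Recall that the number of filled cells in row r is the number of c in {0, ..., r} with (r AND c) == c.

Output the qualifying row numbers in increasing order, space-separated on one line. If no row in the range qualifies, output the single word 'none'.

Row r has 2^popcount(r) filled cells, so we need popcount(r) = log2(4) = 2.
Scan r = 25..54 and keep those with exactly 2 one-bits:
r=25=11001 popcount=3 -> skip
r=26=11010 popcount=3 -> skip
r=27=11011 popcount=4 -> skip
r=28=11100 popcount=3 -> skip
r=29=11101 popcount=4 -> skip
r=30=11110 popcount=4 -> skip
r=31=11111 popcount=5 -> skip
r=32=100000 popcount=1 -> skip
r=33=100001 popcount=2 -> KEEP
r=34=100010 popcount=2 -> KEEP
r=35=100011 popcount=3 -> skip
r=36=100100 popcount=2 -> KEEP
r=37=100101 popcount=3 -> skip
r=38=100110 popcount=3 -> skip
r=39=100111 popcount=4 -> skip
r=40=101000 popcount=2 -> KEEP
r=41=101001 popcount=3 -> skip
r=42=101010 popcount=3 -> skip
r=43=101011 popcount=4 -> skip
r=44=101100 popcount=3 -> skip
r=45=101101 popcount=4 -> skip
r=46=101110 popcount=4 -> skip
r=47=101111 popcount=5 -> skip
r=48=110000 popcount=2 -> KEEP
r=49=110001 popcount=3 -> skip
r=50=110010 popcount=3 -> skip
r=51=110011 popcount=4 -> skip
r=52=110100 popcount=3 -> skip
r=53=110101 popcount=4 -> skip
r=54=110110 popcount=4 -> skip
Kept rows: 33 34 36 40 48

Answer: 33 34 36 40 48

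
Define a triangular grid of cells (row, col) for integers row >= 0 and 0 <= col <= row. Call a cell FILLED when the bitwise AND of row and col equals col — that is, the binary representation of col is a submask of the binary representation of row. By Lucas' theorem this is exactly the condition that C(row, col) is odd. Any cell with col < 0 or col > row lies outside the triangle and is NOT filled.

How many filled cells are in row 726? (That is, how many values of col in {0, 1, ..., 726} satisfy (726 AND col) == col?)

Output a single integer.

726 in binary = 1011010110
popcount(726) = number of 1-bits in 1011010110 = 6
A col c satisfies (726 AND c) == c iff every set bit of c is also set in 726; each of the 6 set bits of 726 can independently be on or off in c.
count = 2^6 = 64

Answer: 64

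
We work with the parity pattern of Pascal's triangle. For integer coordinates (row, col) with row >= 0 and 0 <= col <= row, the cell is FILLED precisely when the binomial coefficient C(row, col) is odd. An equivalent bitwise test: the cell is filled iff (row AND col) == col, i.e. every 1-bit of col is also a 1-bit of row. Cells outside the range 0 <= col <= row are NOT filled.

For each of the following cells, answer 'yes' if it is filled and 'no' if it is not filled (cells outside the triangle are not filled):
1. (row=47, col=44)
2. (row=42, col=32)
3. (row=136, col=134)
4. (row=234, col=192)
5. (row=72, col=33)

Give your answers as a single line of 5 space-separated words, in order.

Answer: yes yes no yes no

Derivation:
(47,44): row=0b101111, col=0b101100, row AND col = 0b101100 = 44; 44 == 44 -> filled
(42,32): row=0b101010, col=0b100000, row AND col = 0b100000 = 32; 32 == 32 -> filled
(136,134): row=0b10001000, col=0b10000110, row AND col = 0b10000000 = 128; 128 != 134 -> empty
(234,192): row=0b11101010, col=0b11000000, row AND col = 0b11000000 = 192; 192 == 192 -> filled
(72,33): row=0b1001000, col=0b100001, row AND col = 0b0 = 0; 0 != 33 -> empty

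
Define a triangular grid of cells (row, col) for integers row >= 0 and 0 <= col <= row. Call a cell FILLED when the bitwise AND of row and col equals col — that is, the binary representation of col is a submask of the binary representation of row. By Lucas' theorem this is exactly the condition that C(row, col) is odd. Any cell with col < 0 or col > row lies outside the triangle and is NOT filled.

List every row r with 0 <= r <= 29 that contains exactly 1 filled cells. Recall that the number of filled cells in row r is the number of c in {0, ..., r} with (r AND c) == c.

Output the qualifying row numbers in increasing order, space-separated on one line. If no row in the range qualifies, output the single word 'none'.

Answer: 0

Derivation:
Row r has 2^popcount(r) filled cells, so we need popcount(r) = log2(1) = 0.
Scan r = 0..29 and keep those with exactly 0 one-bits:
r=0=0 popcount=0 -> KEEP
r=1=1 popcount=1 -> skip
r=2=10 popcount=1 -> skip
r=3=11 popcount=2 -> skip
r=4=100 popcount=1 -> skip
r=5=101 popcount=2 -> skip
r=6=110 popcount=2 -> skip
r=7=111 popcount=3 -> skip
r=8=1000 popcount=1 -> skip
r=9=1001 popcount=2 -> skip
r=10=1010 popcount=2 -> skip
r=11=1011 popcount=3 -> skip
r=12=1100 popcount=2 -> skip
r=13=1101 popcount=3 -> skip
r=14=1110 popcount=3 -> skip
r=15=1111 popcount=4 -> skip
r=16=10000 popcount=1 -> skip
r=17=10001 popcount=2 -> skip
r=18=10010 popcount=2 -> skip
r=19=10011 popcount=3 -> skip
r=20=10100 popcount=2 -> skip
r=21=10101 popcount=3 -> skip
r=22=10110 popcount=3 -> skip
r=23=10111 popcount=4 -> skip
r=24=11000 popcount=2 -> skip
r=25=11001 popcount=3 -> skip
r=26=11010 popcount=3 -> skip
r=27=11011 popcount=4 -> skip
r=28=11100 popcount=3 -> skip
r=29=11101 popcount=4 -> skip
Kept rows: 0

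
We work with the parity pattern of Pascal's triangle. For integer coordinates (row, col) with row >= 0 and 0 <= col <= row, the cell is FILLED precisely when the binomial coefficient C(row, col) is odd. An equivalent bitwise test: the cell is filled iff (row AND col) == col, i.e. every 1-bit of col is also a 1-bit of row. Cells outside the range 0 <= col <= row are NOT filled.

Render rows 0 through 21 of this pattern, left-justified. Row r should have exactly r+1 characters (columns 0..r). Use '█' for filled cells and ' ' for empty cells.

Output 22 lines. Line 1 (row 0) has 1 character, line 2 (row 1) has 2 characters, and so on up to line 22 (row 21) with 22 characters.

r0=0: █
r1=1: ██
r2=10: █ █
r3=11: ████
r4=100: █   █
r5=101: ██  ██
r6=110: █ █ █ █
r7=111: ████████
r8=1000: █       █
r9=1001: ██      ██
r10=1010: █ █     █ █
r11=1011: ████    ████
r12=1100: █   █   █   █
r13=1101: ██  ██  ██  ██
r14=1110: █ █ █ █ █ █ █ █
r15=1111: ████████████████
r16=10000: █               █
r17=10001: ██              ██
r18=10010: █ █             █ █
r19=10011: ████            ████
r20=10100: █   █           █   █
r21=10101: ██  ██          ██  ██

Answer: █
██
█ █
████
█   █
██  ██
█ █ █ █
████████
█       █
██      ██
█ █     █ █
████    ████
█   █   █   █
██  ██  ██  ██
█ █ █ █ █ █ █ █
████████████████
█               █
██              ██
█ █             █ █
████            ████
█   █           █   █
██  ██          ██  ██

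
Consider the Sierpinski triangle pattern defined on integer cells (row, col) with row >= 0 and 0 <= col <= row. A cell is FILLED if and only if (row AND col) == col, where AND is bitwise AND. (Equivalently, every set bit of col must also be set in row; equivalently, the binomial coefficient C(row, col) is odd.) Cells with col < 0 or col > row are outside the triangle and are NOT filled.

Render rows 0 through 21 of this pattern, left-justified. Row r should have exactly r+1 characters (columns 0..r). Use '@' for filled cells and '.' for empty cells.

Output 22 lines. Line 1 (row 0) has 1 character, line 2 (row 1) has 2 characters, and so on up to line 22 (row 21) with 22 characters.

Answer: @
@@
@.@
@@@@
@...@
@@..@@
@.@.@.@
@@@@@@@@
@.......@
@@......@@
@.@.....@.@
@@@@....@@@@
@...@...@...@
@@..@@..@@..@@
@.@.@.@.@.@.@.@
@@@@@@@@@@@@@@@@
@...............@
@@..............@@
@.@.............@.@
@@@@............@@@@
@...@...........@...@
@@..@@..........@@..@@

Derivation:
r0=0: @
r1=1: @@
r2=10: @.@
r3=11: @@@@
r4=100: @...@
r5=101: @@..@@
r6=110: @.@.@.@
r7=111: @@@@@@@@
r8=1000: @.......@
r9=1001: @@......@@
r10=1010: @.@.....@.@
r11=1011: @@@@....@@@@
r12=1100: @...@...@...@
r13=1101: @@..@@..@@..@@
r14=1110: @.@.@.@.@.@.@.@
r15=1111: @@@@@@@@@@@@@@@@
r16=10000: @...............@
r17=10001: @@..............@@
r18=10010: @.@.............@.@
r19=10011: @@@@............@@@@
r20=10100: @...@...........@...@
r21=10101: @@..@@..........@@..@@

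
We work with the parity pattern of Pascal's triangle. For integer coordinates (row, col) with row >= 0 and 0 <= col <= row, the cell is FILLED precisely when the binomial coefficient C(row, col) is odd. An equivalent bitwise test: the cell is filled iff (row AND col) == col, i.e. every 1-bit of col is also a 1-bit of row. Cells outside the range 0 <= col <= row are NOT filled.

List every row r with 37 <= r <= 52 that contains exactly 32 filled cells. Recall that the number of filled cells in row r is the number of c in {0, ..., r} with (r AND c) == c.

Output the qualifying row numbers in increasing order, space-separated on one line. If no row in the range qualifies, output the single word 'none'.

Answer: 47

Derivation:
Row r has 2^popcount(r) filled cells, so we need popcount(r) = log2(32) = 5.
Scan r = 37..52 and keep those with exactly 5 one-bits:
r=37=100101 popcount=3 -> skip
r=38=100110 popcount=3 -> skip
r=39=100111 popcount=4 -> skip
r=40=101000 popcount=2 -> skip
r=41=101001 popcount=3 -> skip
r=42=101010 popcount=3 -> skip
r=43=101011 popcount=4 -> skip
r=44=101100 popcount=3 -> skip
r=45=101101 popcount=4 -> skip
r=46=101110 popcount=4 -> skip
r=47=101111 popcount=5 -> KEEP
r=48=110000 popcount=2 -> skip
r=49=110001 popcount=3 -> skip
r=50=110010 popcount=3 -> skip
r=51=110011 popcount=4 -> skip
r=52=110100 popcount=3 -> skip
Kept rows: 47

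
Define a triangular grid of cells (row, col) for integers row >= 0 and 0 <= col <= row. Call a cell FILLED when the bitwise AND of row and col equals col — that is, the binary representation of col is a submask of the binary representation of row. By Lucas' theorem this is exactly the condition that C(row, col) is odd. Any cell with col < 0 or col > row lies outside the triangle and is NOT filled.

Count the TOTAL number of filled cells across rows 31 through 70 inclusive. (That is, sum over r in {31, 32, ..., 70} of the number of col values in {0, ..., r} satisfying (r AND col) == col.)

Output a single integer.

r31=11111 pc5: +32 =32
r32=100000 pc1: +2 =34
r33=100001 pc2: +4 =38
r34=100010 pc2: +4 =42
r35=100011 pc3: +8 =50
r36=100100 pc2: +4 =54
r37=100101 pc3: +8 =62
r38=100110 pc3: +8 =70
r39=100111 pc4: +16 =86
r40=101000 pc2: +4 =90
r41=101001 pc3: +8 =98
r42=101010 pc3: +8 =106
r43=101011 pc4: +16 =122
r44=101100 pc3: +8 =130
r45=101101 pc4: +16 =146
r46=101110 pc4: +16 =162
r47=101111 pc5: +32 =194
r48=110000 pc2: +4 =198
r49=110001 pc3: +8 =206
r50=110010 pc3: +8 =214
r51=110011 pc4: +16 =230
r52=110100 pc3: +8 =238
r53=110101 pc4: +16 =254
r54=110110 pc4: +16 =270
r55=110111 pc5: +32 =302
r56=111000 pc3: +8 =310
r57=111001 pc4: +16 =326
r58=111010 pc4: +16 =342
r59=111011 pc5: +32 =374
r60=111100 pc4: +16 =390
r61=111101 pc5: +32 =422
r62=111110 pc5: +32 =454
r63=111111 pc6: +64 =518
r64=1000000 pc1: +2 =520
r65=1000001 pc2: +4 =524
r66=1000010 pc2: +4 =528
r67=1000011 pc3: +8 =536
r68=1000100 pc2: +4 =540
r69=1000101 pc3: +8 =548
r70=1000110 pc3: +8 =556

Answer: 556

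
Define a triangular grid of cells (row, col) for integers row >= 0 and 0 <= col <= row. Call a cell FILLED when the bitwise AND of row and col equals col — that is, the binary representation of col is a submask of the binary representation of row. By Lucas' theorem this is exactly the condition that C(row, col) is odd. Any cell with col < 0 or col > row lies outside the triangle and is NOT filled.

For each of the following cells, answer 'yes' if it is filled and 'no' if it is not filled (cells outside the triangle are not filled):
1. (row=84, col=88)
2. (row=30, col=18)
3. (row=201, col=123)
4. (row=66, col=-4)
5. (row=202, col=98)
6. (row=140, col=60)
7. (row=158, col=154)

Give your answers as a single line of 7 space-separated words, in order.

(84,88): col outside [0, 84] -> not filled
(30,18): row=0b11110, col=0b10010, row AND col = 0b10010 = 18; 18 == 18 -> filled
(201,123): row=0b11001001, col=0b1111011, row AND col = 0b1001001 = 73; 73 != 123 -> empty
(66,-4): col outside [0, 66] -> not filled
(202,98): row=0b11001010, col=0b1100010, row AND col = 0b1000010 = 66; 66 != 98 -> empty
(140,60): row=0b10001100, col=0b111100, row AND col = 0b1100 = 12; 12 != 60 -> empty
(158,154): row=0b10011110, col=0b10011010, row AND col = 0b10011010 = 154; 154 == 154 -> filled

Answer: no yes no no no no yes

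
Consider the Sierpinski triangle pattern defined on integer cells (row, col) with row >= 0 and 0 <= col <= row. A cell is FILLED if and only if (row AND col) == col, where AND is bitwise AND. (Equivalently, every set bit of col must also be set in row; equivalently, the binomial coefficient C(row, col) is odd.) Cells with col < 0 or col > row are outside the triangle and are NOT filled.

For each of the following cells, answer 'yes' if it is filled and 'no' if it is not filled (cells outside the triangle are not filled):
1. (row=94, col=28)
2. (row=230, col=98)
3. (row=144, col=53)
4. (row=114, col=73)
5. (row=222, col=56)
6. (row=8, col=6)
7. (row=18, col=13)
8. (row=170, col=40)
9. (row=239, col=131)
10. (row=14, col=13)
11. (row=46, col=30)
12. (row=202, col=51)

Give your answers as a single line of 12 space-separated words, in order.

Answer: yes yes no no no no no yes yes no no no

Derivation:
(94,28): row=0b1011110, col=0b11100, row AND col = 0b11100 = 28; 28 == 28 -> filled
(230,98): row=0b11100110, col=0b1100010, row AND col = 0b1100010 = 98; 98 == 98 -> filled
(144,53): row=0b10010000, col=0b110101, row AND col = 0b10000 = 16; 16 != 53 -> empty
(114,73): row=0b1110010, col=0b1001001, row AND col = 0b1000000 = 64; 64 != 73 -> empty
(222,56): row=0b11011110, col=0b111000, row AND col = 0b11000 = 24; 24 != 56 -> empty
(8,6): row=0b1000, col=0b110, row AND col = 0b0 = 0; 0 != 6 -> empty
(18,13): row=0b10010, col=0b1101, row AND col = 0b0 = 0; 0 != 13 -> empty
(170,40): row=0b10101010, col=0b101000, row AND col = 0b101000 = 40; 40 == 40 -> filled
(239,131): row=0b11101111, col=0b10000011, row AND col = 0b10000011 = 131; 131 == 131 -> filled
(14,13): row=0b1110, col=0b1101, row AND col = 0b1100 = 12; 12 != 13 -> empty
(46,30): row=0b101110, col=0b11110, row AND col = 0b1110 = 14; 14 != 30 -> empty
(202,51): row=0b11001010, col=0b110011, row AND col = 0b10 = 2; 2 != 51 -> empty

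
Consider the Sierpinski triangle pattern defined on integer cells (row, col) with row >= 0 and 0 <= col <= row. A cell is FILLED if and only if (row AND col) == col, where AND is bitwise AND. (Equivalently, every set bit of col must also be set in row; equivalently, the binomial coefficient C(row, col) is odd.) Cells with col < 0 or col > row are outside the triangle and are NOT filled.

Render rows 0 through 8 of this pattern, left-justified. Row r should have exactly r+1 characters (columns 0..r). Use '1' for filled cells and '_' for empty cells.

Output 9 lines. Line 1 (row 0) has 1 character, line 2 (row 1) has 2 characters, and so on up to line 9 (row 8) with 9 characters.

Answer: 1
11
1_1
1111
1___1
11__11
1_1_1_1
11111111
1_______1

Derivation:
r0=0: 1
r1=1: 11
r2=10: 1_1
r3=11: 1111
r4=100: 1___1
r5=101: 11__11
r6=110: 1_1_1_1
r7=111: 11111111
r8=1000: 1_______1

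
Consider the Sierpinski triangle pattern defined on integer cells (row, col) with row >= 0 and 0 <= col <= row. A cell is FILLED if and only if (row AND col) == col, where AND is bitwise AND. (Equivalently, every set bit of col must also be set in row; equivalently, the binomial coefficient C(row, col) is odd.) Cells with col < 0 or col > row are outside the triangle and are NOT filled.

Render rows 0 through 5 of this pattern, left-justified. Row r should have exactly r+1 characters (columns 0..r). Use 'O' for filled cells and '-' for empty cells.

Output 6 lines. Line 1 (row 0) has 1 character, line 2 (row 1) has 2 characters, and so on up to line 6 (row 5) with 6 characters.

r0=0: O
r1=1: OO
r2=10: O-O
r3=11: OOOO
r4=100: O---O
r5=101: OO--OO

Answer: O
OO
O-O
OOOO
O---O
OO--OO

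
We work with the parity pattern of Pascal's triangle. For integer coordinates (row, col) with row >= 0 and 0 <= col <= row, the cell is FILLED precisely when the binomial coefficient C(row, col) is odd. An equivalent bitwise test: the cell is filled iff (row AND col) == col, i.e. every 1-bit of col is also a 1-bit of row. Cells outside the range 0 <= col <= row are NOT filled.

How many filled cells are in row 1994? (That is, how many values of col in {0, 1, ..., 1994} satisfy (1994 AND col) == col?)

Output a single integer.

1994 in binary = 11111001010
popcount(1994) = number of 1-bits in 11111001010 = 7
A col c satisfies (1994 AND c) == c iff every set bit of c is also set in 1994; each of the 7 set bits of 1994 can independently be on or off in c.
count = 2^7 = 128

Answer: 128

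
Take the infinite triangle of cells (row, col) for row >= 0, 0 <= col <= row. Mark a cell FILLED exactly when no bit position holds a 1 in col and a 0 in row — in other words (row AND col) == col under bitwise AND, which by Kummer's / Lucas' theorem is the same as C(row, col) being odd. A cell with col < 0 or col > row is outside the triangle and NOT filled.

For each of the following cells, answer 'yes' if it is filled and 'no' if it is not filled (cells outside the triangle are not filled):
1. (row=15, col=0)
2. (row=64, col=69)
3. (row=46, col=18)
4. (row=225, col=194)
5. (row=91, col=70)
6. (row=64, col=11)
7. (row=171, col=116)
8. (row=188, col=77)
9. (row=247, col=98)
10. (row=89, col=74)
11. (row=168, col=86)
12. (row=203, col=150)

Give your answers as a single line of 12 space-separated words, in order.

(15,0): row=0b1111, col=0b0, row AND col = 0b0 = 0; 0 == 0 -> filled
(64,69): col outside [0, 64] -> not filled
(46,18): row=0b101110, col=0b10010, row AND col = 0b10 = 2; 2 != 18 -> empty
(225,194): row=0b11100001, col=0b11000010, row AND col = 0b11000000 = 192; 192 != 194 -> empty
(91,70): row=0b1011011, col=0b1000110, row AND col = 0b1000010 = 66; 66 != 70 -> empty
(64,11): row=0b1000000, col=0b1011, row AND col = 0b0 = 0; 0 != 11 -> empty
(171,116): row=0b10101011, col=0b1110100, row AND col = 0b100000 = 32; 32 != 116 -> empty
(188,77): row=0b10111100, col=0b1001101, row AND col = 0b1100 = 12; 12 != 77 -> empty
(247,98): row=0b11110111, col=0b1100010, row AND col = 0b1100010 = 98; 98 == 98 -> filled
(89,74): row=0b1011001, col=0b1001010, row AND col = 0b1001000 = 72; 72 != 74 -> empty
(168,86): row=0b10101000, col=0b1010110, row AND col = 0b0 = 0; 0 != 86 -> empty
(203,150): row=0b11001011, col=0b10010110, row AND col = 0b10000010 = 130; 130 != 150 -> empty

Answer: yes no no no no no no no yes no no no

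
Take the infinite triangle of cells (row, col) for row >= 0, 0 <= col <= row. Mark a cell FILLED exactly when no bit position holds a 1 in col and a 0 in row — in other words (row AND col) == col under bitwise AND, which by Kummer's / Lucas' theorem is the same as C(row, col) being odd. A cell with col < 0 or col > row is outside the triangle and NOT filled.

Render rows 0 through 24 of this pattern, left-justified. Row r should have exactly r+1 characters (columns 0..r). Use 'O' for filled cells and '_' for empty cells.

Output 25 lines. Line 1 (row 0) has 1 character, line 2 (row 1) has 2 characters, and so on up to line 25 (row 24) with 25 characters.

r0=0: O
r1=1: OO
r2=10: O_O
r3=11: OOOO
r4=100: O___O
r5=101: OO__OO
r6=110: O_O_O_O
r7=111: OOOOOOOO
r8=1000: O_______O
r9=1001: OO______OO
r10=1010: O_O_____O_O
r11=1011: OOOO____OOOO
r12=1100: O___O___O___O
r13=1101: OO__OO__OO__OO
r14=1110: O_O_O_O_O_O_O_O
r15=1111: OOOOOOOOOOOOOOOO
r16=10000: O_______________O
r17=10001: OO______________OO
r18=10010: O_O_____________O_O
r19=10011: OOOO____________OOOO
r20=10100: O___O___________O___O
r21=10101: OO__OO__________OO__OO
r22=10110: O_O_O_O_________O_O_O_O
r23=10111: OOOOOOOO________OOOOOOOO
r24=11000: O_______O_______O_______O

Answer: O
OO
O_O
OOOO
O___O
OO__OO
O_O_O_O
OOOOOOOO
O_______O
OO______OO
O_O_____O_O
OOOO____OOOO
O___O___O___O
OO__OO__OO__OO
O_O_O_O_O_O_O_O
OOOOOOOOOOOOOOOO
O_______________O
OO______________OO
O_O_____________O_O
OOOO____________OOOO
O___O___________O___O
OO__OO__________OO__OO
O_O_O_O_________O_O_O_O
OOOOOOOO________OOOOOOOO
O_______O_______O_______O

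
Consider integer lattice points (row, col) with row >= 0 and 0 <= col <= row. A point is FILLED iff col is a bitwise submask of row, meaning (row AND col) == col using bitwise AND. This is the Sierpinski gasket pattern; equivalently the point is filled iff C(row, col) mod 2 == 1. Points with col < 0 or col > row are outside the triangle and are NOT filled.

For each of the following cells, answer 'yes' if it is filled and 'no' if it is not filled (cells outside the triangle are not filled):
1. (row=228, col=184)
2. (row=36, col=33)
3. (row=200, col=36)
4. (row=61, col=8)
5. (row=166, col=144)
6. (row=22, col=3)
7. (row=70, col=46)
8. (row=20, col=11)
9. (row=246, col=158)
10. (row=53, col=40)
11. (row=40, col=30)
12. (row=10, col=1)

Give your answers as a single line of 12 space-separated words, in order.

Answer: no no no yes no no no no no no no no

Derivation:
(228,184): row=0b11100100, col=0b10111000, row AND col = 0b10100000 = 160; 160 != 184 -> empty
(36,33): row=0b100100, col=0b100001, row AND col = 0b100000 = 32; 32 != 33 -> empty
(200,36): row=0b11001000, col=0b100100, row AND col = 0b0 = 0; 0 != 36 -> empty
(61,8): row=0b111101, col=0b1000, row AND col = 0b1000 = 8; 8 == 8 -> filled
(166,144): row=0b10100110, col=0b10010000, row AND col = 0b10000000 = 128; 128 != 144 -> empty
(22,3): row=0b10110, col=0b11, row AND col = 0b10 = 2; 2 != 3 -> empty
(70,46): row=0b1000110, col=0b101110, row AND col = 0b110 = 6; 6 != 46 -> empty
(20,11): row=0b10100, col=0b1011, row AND col = 0b0 = 0; 0 != 11 -> empty
(246,158): row=0b11110110, col=0b10011110, row AND col = 0b10010110 = 150; 150 != 158 -> empty
(53,40): row=0b110101, col=0b101000, row AND col = 0b100000 = 32; 32 != 40 -> empty
(40,30): row=0b101000, col=0b11110, row AND col = 0b1000 = 8; 8 != 30 -> empty
(10,1): row=0b1010, col=0b1, row AND col = 0b0 = 0; 0 != 1 -> empty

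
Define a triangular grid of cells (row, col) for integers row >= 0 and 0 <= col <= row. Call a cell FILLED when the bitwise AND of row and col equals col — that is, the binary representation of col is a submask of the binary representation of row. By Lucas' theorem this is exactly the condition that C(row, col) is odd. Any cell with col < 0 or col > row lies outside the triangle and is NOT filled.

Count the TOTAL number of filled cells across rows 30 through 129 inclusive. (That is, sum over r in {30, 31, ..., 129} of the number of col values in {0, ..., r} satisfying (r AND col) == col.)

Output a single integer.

Answer: 1998

Derivation:
r30=11110 pc4: +16 =16
r31=11111 pc5: +32 =48
r32=100000 pc1: +2 =50
r33=100001 pc2: +4 =54
r34=100010 pc2: +4 =58
r35=100011 pc3: +8 =66
r36=100100 pc2: +4 =70
r37=100101 pc3: +8 =78
r38=100110 pc3: +8 =86
r39=100111 pc4: +16 =102
r40=101000 pc2: +4 =106
r41=101001 pc3: +8 =114
r42=101010 pc3: +8 =122
r43=101011 pc4: +16 =138
r44=101100 pc3: +8 =146
r45=101101 pc4: +16 =162
r46=101110 pc4: +16 =178
r47=101111 pc5: +32 =210
r48=110000 pc2: +4 =214
r49=110001 pc3: +8 =222
r50=110010 pc3: +8 =230
r51=110011 pc4: +16 =246
r52=110100 pc3: +8 =254
r53=110101 pc4: +16 =270
r54=110110 pc4: +16 =286
r55=110111 pc5: +32 =318
r56=111000 pc3: +8 =326
r57=111001 pc4: +16 =342
r58=111010 pc4: +16 =358
r59=111011 pc5: +32 =390
r60=111100 pc4: +16 =406
r61=111101 pc5: +32 =438
r62=111110 pc5: +32 =470
r63=111111 pc6: +64 =534
r64=1000000 pc1: +2 =536
r65=1000001 pc2: +4 =540
r66=1000010 pc2: +4 =544
r67=1000011 pc3: +8 =552
r68=1000100 pc2: +4 =556
r69=1000101 pc3: +8 =564
r70=1000110 pc3: +8 =572
r71=1000111 pc4: +16 =588
r72=1001000 pc2: +4 =592
r73=1001001 pc3: +8 =600
r74=1001010 pc3: +8 =608
r75=1001011 pc4: +16 =624
r76=1001100 pc3: +8 =632
r77=1001101 pc4: +16 =648
r78=1001110 pc4: +16 =664
r79=1001111 pc5: +32 =696
r80=1010000 pc2: +4 =700
r81=1010001 pc3: +8 =708
r82=1010010 pc3: +8 =716
r83=1010011 pc4: +16 =732
r84=1010100 pc3: +8 =740
r85=1010101 pc4: +16 =756
r86=1010110 pc4: +16 =772
r87=1010111 pc5: +32 =804
r88=1011000 pc3: +8 =812
r89=1011001 pc4: +16 =828
r90=1011010 pc4: +16 =844
r91=1011011 pc5: +32 =876
r92=1011100 pc4: +16 =892
r93=1011101 pc5: +32 =924
r94=1011110 pc5: +32 =956
r95=1011111 pc6: +64 =1020
r96=1100000 pc2: +4 =1024
r97=1100001 pc3: +8 =1032
r98=1100010 pc3: +8 =1040
r99=1100011 pc4: +16 =1056
r100=1100100 pc3: +8 =1064
r101=1100101 pc4: +16 =1080
r102=1100110 pc4: +16 =1096
r103=1100111 pc5: +32 =1128
r104=1101000 pc3: +8 =1136
r105=1101001 pc4: +16 =1152
r106=1101010 pc4: +16 =1168
r107=1101011 pc5: +32 =1200
r108=1101100 pc4: +16 =1216
r109=1101101 pc5: +32 =1248
r110=1101110 pc5: +32 =1280
r111=1101111 pc6: +64 =1344
r112=1110000 pc3: +8 =1352
r113=1110001 pc4: +16 =1368
r114=1110010 pc4: +16 =1384
r115=1110011 pc5: +32 =1416
r116=1110100 pc4: +16 =1432
r117=1110101 pc5: +32 =1464
r118=1110110 pc5: +32 =1496
r119=1110111 pc6: +64 =1560
r120=1111000 pc4: +16 =1576
r121=1111001 pc5: +32 =1608
r122=1111010 pc5: +32 =1640
r123=1111011 pc6: +64 =1704
r124=1111100 pc5: +32 =1736
r125=1111101 pc6: +64 =1800
r126=1111110 pc6: +64 =1864
r127=1111111 pc7: +128 =1992
r128=10000000 pc1: +2 =1994
r129=10000001 pc2: +4 =1998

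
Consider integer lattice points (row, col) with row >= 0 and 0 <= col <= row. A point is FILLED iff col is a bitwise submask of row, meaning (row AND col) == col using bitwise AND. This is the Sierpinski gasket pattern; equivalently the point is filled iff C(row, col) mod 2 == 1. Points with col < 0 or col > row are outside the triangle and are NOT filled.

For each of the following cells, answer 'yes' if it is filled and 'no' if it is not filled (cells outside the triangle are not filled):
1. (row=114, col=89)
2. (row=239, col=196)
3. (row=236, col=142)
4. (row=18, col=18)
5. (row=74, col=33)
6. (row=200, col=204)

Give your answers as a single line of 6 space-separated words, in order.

(114,89): row=0b1110010, col=0b1011001, row AND col = 0b1010000 = 80; 80 != 89 -> empty
(239,196): row=0b11101111, col=0b11000100, row AND col = 0b11000100 = 196; 196 == 196 -> filled
(236,142): row=0b11101100, col=0b10001110, row AND col = 0b10001100 = 140; 140 != 142 -> empty
(18,18): row=0b10010, col=0b10010, row AND col = 0b10010 = 18; 18 == 18 -> filled
(74,33): row=0b1001010, col=0b100001, row AND col = 0b0 = 0; 0 != 33 -> empty
(200,204): col outside [0, 200] -> not filled

Answer: no yes no yes no no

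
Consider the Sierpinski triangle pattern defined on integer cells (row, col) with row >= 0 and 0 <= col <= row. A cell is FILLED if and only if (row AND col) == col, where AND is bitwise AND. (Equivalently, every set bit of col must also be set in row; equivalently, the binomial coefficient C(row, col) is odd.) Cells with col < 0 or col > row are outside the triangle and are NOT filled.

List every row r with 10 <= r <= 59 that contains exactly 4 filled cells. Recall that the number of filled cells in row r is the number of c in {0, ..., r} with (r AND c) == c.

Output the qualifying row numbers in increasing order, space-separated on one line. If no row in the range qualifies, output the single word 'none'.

Row r has 2^popcount(r) filled cells, so we need popcount(r) = log2(4) = 2.
Scan r = 10..59 and keep those with exactly 2 one-bits:
r=10=1010 popcount=2 -> KEEP
r=11=1011 popcount=3 -> skip
r=12=1100 popcount=2 -> KEEP
r=13=1101 popcount=3 -> skip
r=14=1110 popcount=3 -> skip
r=15=1111 popcount=4 -> skip
r=16=10000 popcount=1 -> skip
r=17=10001 popcount=2 -> KEEP
r=18=10010 popcount=2 -> KEEP
r=19=10011 popcount=3 -> skip
r=20=10100 popcount=2 -> KEEP
r=21=10101 popcount=3 -> skip
r=22=10110 popcount=3 -> skip
r=23=10111 popcount=4 -> skip
r=24=11000 popcount=2 -> KEEP
r=25=11001 popcount=3 -> skip
r=26=11010 popcount=3 -> skip
r=27=11011 popcount=4 -> skip
r=28=11100 popcount=3 -> skip
r=29=11101 popcount=4 -> skip
r=30=11110 popcount=4 -> skip
r=31=11111 popcount=5 -> skip
r=32=100000 popcount=1 -> skip
r=33=100001 popcount=2 -> KEEP
r=34=100010 popcount=2 -> KEEP
r=35=100011 popcount=3 -> skip
r=36=100100 popcount=2 -> KEEP
r=37=100101 popcount=3 -> skip
r=38=100110 popcount=3 -> skip
r=39=100111 popcount=4 -> skip
r=40=101000 popcount=2 -> KEEP
r=41=101001 popcount=3 -> skip
r=42=101010 popcount=3 -> skip
r=43=101011 popcount=4 -> skip
r=44=101100 popcount=3 -> skip
r=45=101101 popcount=4 -> skip
r=46=101110 popcount=4 -> skip
r=47=101111 popcount=5 -> skip
r=48=110000 popcount=2 -> KEEP
r=49=110001 popcount=3 -> skip
r=50=110010 popcount=3 -> skip
r=51=110011 popcount=4 -> skip
r=52=110100 popcount=3 -> skip
r=53=110101 popcount=4 -> skip
r=54=110110 popcount=4 -> skip
r=55=110111 popcount=5 -> skip
r=56=111000 popcount=3 -> skip
r=57=111001 popcount=4 -> skip
r=58=111010 popcount=4 -> skip
r=59=111011 popcount=5 -> skip
Kept rows: 10 12 17 18 20 24 33 34 36 40 48

Answer: 10 12 17 18 20 24 33 34 36 40 48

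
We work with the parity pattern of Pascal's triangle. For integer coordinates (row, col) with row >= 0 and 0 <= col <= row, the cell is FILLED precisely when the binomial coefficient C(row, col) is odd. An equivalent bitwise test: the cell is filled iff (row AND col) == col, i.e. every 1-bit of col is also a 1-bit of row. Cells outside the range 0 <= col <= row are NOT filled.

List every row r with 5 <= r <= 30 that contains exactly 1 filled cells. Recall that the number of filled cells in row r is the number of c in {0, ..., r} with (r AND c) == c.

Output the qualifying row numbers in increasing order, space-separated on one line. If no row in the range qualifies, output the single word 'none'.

Row r has 2^popcount(r) filled cells, so we need popcount(r) = log2(1) = 0.
Scan r = 5..30 and keep those with exactly 0 one-bits:
r=5=101 popcount=2 -> skip
r=6=110 popcount=2 -> skip
r=7=111 popcount=3 -> skip
r=8=1000 popcount=1 -> skip
r=9=1001 popcount=2 -> skip
r=10=1010 popcount=2 -> skip
r=11=1011 popcount=3 -> skip
r=12=1100 popcount=2 -> skip
r=13=1101 popcount=3 -> skip
r=14=1110 popcount=3 -> skip
r=15=1111 popcount=4 -> skip
r=16=10000 popcount=1 -> skip
r=17=10001 popcount=2 -> skip
r=18=10010 popcount=2 -> skip
r=19=10011 popcount=3 -> skip
r=20=10100 popcount=2 -> skip
r=21=10101 popcount=3 -> skip
r=22=10110 popcount=3 -> skip
r=23=10111 popcount=4 -> skip
r=24=11000 popcount=2 -> skip
r=25=11001 popcount=3 -> skip
r=26=11010 popcount=3 -> skip
r=27=11011 popcount=4 -> skip
r=28=11100 popcount=3 -> skip
r=29=11101 popcount=4 -> skip
r=30=11110 popcount=4 -> skip
Kept rows: none

Answer: none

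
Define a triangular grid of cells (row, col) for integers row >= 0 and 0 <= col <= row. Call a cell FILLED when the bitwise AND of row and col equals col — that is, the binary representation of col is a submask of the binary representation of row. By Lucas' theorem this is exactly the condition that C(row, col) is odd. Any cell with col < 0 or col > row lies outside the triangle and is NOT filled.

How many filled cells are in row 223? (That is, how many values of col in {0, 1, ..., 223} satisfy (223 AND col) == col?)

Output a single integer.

Answer: 128

Derivation:
223 in binary = 11011111
popcount(223) = number of 1-bits in 11011111 = 7
A col c satisfies (223 AND c) == c iff every set bit of c is also set in 223; each of the 7 set bits of 223 can independently be on or off in c.
count = 2^7 = 128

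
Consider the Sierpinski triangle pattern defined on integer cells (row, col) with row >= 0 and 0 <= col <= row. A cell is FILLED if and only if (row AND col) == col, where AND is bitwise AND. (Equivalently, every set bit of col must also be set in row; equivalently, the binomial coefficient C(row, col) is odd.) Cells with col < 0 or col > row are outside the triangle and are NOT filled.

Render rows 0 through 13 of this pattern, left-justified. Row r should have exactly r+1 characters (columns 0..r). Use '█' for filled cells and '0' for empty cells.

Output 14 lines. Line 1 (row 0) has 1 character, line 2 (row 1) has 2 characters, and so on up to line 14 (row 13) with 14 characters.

Answer: █
██
█0█
████
█000█
██00██
█0█0█0█
████████
█0000000█
██000000██
█0█00000█0█
████0000████
█000█000█000█
██00██00██00██

Derivation:
r0=0: █
r1=1: ██
r2=10: █0█
r3=11: ████
r4=100: █000█
r5=101: ██00██
r6=110: █0█0█0█
r7=111: ████████
r8=1000: █0000000█
r9=1001: ██000000██
r10=1010: █0█00000█0█
r11=1011: ████0000████
r12=1100: █000█000█000█
r13=1101: ██00██00██00██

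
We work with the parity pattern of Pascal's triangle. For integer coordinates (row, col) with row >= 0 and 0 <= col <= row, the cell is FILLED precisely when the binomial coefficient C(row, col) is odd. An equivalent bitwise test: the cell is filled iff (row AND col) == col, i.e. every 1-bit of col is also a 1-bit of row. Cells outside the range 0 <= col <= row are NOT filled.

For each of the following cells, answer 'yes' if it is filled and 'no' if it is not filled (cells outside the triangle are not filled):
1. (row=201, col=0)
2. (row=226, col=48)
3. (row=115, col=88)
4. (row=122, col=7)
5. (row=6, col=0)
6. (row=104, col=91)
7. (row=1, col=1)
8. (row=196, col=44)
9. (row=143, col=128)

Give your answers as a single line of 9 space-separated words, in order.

Answer: yes no no no yes no yes no yes

Derivation:
(201,0): row=0b11001001, col=0b0, row AND col = 0b0 = 0; 0 == 0 -> filled
(226,48): row=0b11100010, col=0b110000, row AND col = 0b100000 = 32; 32 != 48 -> empty
(115,88): row=0b1110011, col=0b1011000, row AND col = 0b1010000 = 80; 80 != 88 -> empty
(122,7): row=0b1111010, col=0b111, row AND col = 0b10 = 2; 2 != 7 -> empty
(6,0): row=0b110, col=0b0, row AND col = 0b0 = 0; 0 == 0 -> filled
(104,91): row=0b1101000, col=0b1011011, row AND col = 0b1001000 = 72; 72 != 91 -> empty
(1,1): row=0b1, col=0b1, row AND col = 0b1 = 1; 1 == 1 -> filled
(196,44): row=0b11000100, col=0b101100, row AND col = 0b100 = 4; 4 != 44 -> empty
(143,128): row=0b10001111, col=0b10000000, row AND col = 0b10000000 = 128; 128 == 128 -> filled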